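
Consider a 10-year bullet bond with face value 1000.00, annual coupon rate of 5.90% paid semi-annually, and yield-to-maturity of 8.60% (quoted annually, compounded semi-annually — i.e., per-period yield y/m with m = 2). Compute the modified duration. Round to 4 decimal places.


Answer: Modified duration = 7.1072

Derivation:
Coupon per period c = face * coupon_rate / m = 29.500000
Periods per year m = 2; per-period yield y/m = 0.043000
Number of cashflows N = 20
Cashflows (t years, CF_t, discount factor 1/(1+y/m)^(m*t), PV):
  t = 0.5000: CF_t = 29.500000, DF = 0.958773, PV = 28.283797
  t = 1.0000: CF_t = 29.500000, DF = 0.919245, PV = 27.117734
  t = 1.5000: CF_t = 29.500000, DF = 0.881347, PV = 25.999745
  t = 2.0000: CF_t = 29.500000, DF = 0.845012, PV = 24.927848
  t = 2.5000: CF_t = 29.500000, DF = 0.810174, PV = 23.900142
  t = 3.0000: CF_t = 29.500000, DF = 0.776773, PV = 22.914805
  t = 3.5000: CF_t = 29.500000, DF = 0.744749, PV = 21.970091
  t = 4.0000: CF_t = 29.500000, DF = 0.714045, PV = 21.064325
  t = 4.5000: CF_t = 29.500000, DF = 0.684607, PV = 20.195901
  t = 5.0000: CF_t = 29.500000, DF = 0.656382, PV = 19.363280
  t = 5.5000: CF_t = 29.500000, DF = 0.629322, PV = 18.564986
  t = 6.0000: CF_t = 29.500000, DF = 0.603376, PV = 17.799603
  t = 6.5000: CF_t = 29.500000, DF = 0.578501, PV = 17.065775
  t = 7.0000: CF_t = 29.500000, DF = 0.554651, PV = 16.362200
  t = 7.5000: CF_t = 29.500000, DF = 0.531784, PV = 15.687632
  t = 8.0000: CF_t = 29.500000, DF = 0.509860, PV = 15.040874
  t = 8.5000: CF_t = 29.500000, DF = 0.488840, PV = 14.420781
  t = 9.0000: CF_t = 29.500000, DF = 0.468687, PV = 13.826252
  t = 9.5000: CF_t = 29.500000, DF = 0.449364, PV = 13.256234
  t = 10.0000: CF_t = 1029.500000, DF = 0.430838, PV = 443.547548
Price P = sum_t PV_t = 821.309552
First compute Macaulay numerator sum_t t * PV_t:
  t * PV_t at t = 0.5000: 14.141898
  t * PV_t at t = 1.0000: 27.117734
  t * PV_t at t = 1.5000: 38.999618
  t * PV_t at t = 2.0000: 49.855695
  t * PV_t at t = 2.5000: 59.750354
  t * PV_t at t = 3.0000: 68.744415
  t * PV_t at t = 3.5000: 76.895319
  t * PV_t at t = 4.0000: 84.257300
  t * PV_t at t = 4.5000: 90.881556
  t * PV_t at t = 5.0000: 96.816401
  t * PV_t at t = 5.5000: 102.107422
  t * PV_t at t = 6.0000: 106.797618
  t * PV_t at t = 6.5000: 110.927535
  t * PV_t at t = 7.0000: 114.535400
  t * PV_t at t = 7.5000: 117.657239
  t * PV_t at t = 8.0000: 120.326994
  t * PV_t at t = 8.5000: 122.576636
  t * PV_t at t = 9.0000: 124.436267
  t * PV_t at t = 9.5000: 125.934221
  t * PV_t at t = 10.0000: 4435.475477
Macaulay duration D = 6088.235101 / 821.309552 = 7.412839
Modified duration = D / (1 + y/m) = 7.412839 / (1 + 0.043000) = 7.107228


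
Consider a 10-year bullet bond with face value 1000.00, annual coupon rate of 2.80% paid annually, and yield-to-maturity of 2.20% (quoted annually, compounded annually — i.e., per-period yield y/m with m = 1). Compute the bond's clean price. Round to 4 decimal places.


Coupon per period c = face * coupon_rate / m = 28.000000
Periods per year m = 1; per-period yield y/m = 0.022000
Number of cashflows N = 10
Cashflows (t years, CF_t, discount factor 1/(1+y/m)^(m*t), PV):
  t = 1.0000: CF_t = 28.000000, DF = 0.978474, PV = 27.397260
  t = 2.0000: CF_t = 28.000000, DF = 0.957411, PV = 26.807495
  t = 3.0000: CF_t = 28.000000, DF = 0.936801, PV = 26.230426
  t = 4.0000: CF_t = 28.000000, DF = 0.916635, PV = 25.665779
  t = 5.0000: CF_t = 28.000000, DF = 0.896903, PV = 25.113287
  t = 6.0000: CF_t = 28.000000, DF = 0.877596, PV = 24.572687
  t = 7.0000: CF_t = 28.000000, DF = 0.858704, PV = 24.043725
  t = 8.0000: CF_t = 28.000000, DF = 0.840220, PV = 23.526150
  t = 9.0000: CF_t = 28.000000, DF = 0.822133, PV = 23.019716
  t = 10.0000: CF_t = 1028.000000, DF = 0.804435, PV = 826.959340
Price P = sum_t PV_t = 1053.335867

Answer: Price = 1053.3359


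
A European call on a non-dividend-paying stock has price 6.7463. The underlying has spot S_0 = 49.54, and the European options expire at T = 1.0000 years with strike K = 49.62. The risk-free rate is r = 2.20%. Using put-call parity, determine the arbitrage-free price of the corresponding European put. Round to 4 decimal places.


Put-call parity: C - P = S_0 * exp(-qT) - K * exp(-rT).
S_0 * exp(-qT) = 49.5400 * 1.00000000 = 49.54000000
K * exp(-rT) = 49.6200 * 0.97824024 = 48.54028046
P = C - S*exp(-qT) + K*exp(-rT)
P = 6.7463 - 49.54000000 + 48.54028046 = 5.7466

Answer: Put price = 5.7466


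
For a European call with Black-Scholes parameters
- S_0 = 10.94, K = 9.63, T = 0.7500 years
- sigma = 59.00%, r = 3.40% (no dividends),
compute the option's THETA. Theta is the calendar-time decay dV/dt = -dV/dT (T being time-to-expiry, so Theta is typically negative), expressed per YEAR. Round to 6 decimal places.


d1 = 0.5550001032; d2 = 0.0440451149
phi(d1) = 0.3419977604; exp(-qT) = 1.0000000000; exp(-rT) = 0.9748223790
Theta = -S*exp(-qT)*phi(d1)*sigma/(2*sqrt(T)) - r*K*exp(-rT)*N(d2) + q*S*exp(-qT)*N(d1)
N(d1) = 0.7105527051; N(d2) = 0.5175657789; sqrt(T) = 0.8660254038
Term 1 = -10.9400 * 1.0000000000 * 0.3419977604 * 0.5900 / (2 * 0.8660254038) = -1.2744769002
Term 2 = -0.0340 * 9.6300 * 0.9748223790 * 0.5175657789 = -0.1651947527
Term 3 = 0 (no dividend yield, q = 0)
Theta = -1.2744769002 + (-0.1651947527) + (0.0000000000) = -1.439672

Answer: Theta = -1.439672


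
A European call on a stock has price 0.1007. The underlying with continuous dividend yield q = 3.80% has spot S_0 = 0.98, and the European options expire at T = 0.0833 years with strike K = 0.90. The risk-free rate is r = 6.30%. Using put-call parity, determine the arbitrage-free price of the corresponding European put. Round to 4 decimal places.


Answer: Put price = 0.0191

Derivation:
Put-call parity: C - P = S_0 * exp(-qT) - K * exp(-rT).
S_0 * exp(-qT) = 0.9800 * 0.99683960 = 0.97690281
K * exp(-rT) = 0.9000 * 0.99476585 = 0.89528926
P = C - S*exp(-qT) + K*exp(-rT)
P = 0.1007 - 0.97690281 + 0.89528926 = 0.0191


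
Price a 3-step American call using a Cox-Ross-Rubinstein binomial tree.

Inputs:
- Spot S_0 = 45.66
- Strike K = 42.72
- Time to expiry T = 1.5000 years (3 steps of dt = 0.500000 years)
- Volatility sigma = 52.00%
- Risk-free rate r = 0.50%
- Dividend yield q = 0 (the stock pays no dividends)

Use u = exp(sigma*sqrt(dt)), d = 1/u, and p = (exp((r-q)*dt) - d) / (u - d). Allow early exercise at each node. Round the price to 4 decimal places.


Answer: Price = V(0,0) = 13.5193

Derivation:
dt = T/N = 0.500000
u = exp(sigma*sqrt(dt)) = 1.444402; d = 1/u = 0.692328
p = (exp((r-q)*dt) - d) / (u - d) = 0.412426
Discount per step: exp(-r*dt) = 0.997503
Stock lattice S(k, i) with i counting down-moves:
  k=0: S(0,0) = 45.6600
  k=1: S(1,0) = 65.9514; S(1,1) = 31.6117
  k=2: S(2,0) = 95.2604; S(2,1) = 45.6600; S(2,2) = 21.8857
  k=3: S(3,0) = 137.5943; S(3,1) = 65.9514; S(3,2) = 31.6117; S(3,3) = 15.1521
Terminal payoffs V(N, i) = max(S_T - K, 0):
  V(3,0) = 94.874261; V(3,1) = 23.231404; V(3,2) = 0.000000; V(3,3) = 0.000000
Backward induction: V(k, i) = exp(-r*dt) * [p * V(k+1, i) + (1-p) * V(k+1, i+1)]; then take max(V_cont, immediate exercise) for American.
  V(2,0) = exp(-r*dt) * [p*94.874261 + (1-p)*23.231404] = 52.647019; exercise = 52.540352; V(2,0) = max -> 52.647019
  V(2,1) = exp(-r*dt) * [p*23.231404 + (1-p)*0.000000] = 9.557318; exercise = 2.940000; V(2,1) = max -> 9.557318
  V(2,2) = exp(-r*dt) * [p*0.000000 + (1-p)*0.000000] = 0.000000; exercise = 0.000000; V(2,2) = max -> 0.000000
  V(1,0) = exp(-r*dt) * [p*52.647019 + (1-p)*9.557318] = 27.260407; exercise = 23.231404; V(1,0) = max -> 27.260407
  V(1,1) = exp(-r*dt) * [p*9.557318 + (1-p)*0.000000] = 3.931847; exercise = 0.000000; V(1,1) = max -> 3.931847
  V(0,0) = exp(-r*dt) * [p*27.260407 + (1-p)*3.931847] = 13.519318; exercise = 2.940000; V(0,0) = max -> 13.519318


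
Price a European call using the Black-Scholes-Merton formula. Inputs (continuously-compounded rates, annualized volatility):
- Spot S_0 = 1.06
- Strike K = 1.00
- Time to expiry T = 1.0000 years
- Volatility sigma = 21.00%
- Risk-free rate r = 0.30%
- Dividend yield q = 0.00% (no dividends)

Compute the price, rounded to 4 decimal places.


Answer: Price = 0.1211

Derivation:
d1 = (ln(S/K) + (r - q + 0.5*sigma^2) * T) / (sigma * sqrt(T)) = 0.39675671
d2 = d1 - sigma * sqrt(T) = 0.18675671
exp(-rT) = 0.99700450; exp(-qT) = 1.00000000
C = S_0 * exp(-qT) * N(d1) - K * exp(-rT) * N(d2)
N(d1) = 0.65422656; N(d2) = 0.57407430
C = 1.0600 * 1.00000000 * 0.65422656 - 1.0000 * 0.99700450 * 0.57407430 = 0.1211


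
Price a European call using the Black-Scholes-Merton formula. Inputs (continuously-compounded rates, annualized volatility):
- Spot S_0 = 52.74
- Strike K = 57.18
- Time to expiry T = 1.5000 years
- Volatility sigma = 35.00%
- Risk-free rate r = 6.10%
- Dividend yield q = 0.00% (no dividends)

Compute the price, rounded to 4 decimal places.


d1 = (ln(S/K) + (r - q + 0.5*sigma^2) * T) / (sigma * sqrt(T)) = 0.23922182
d2 = d1 - sigma * sqrt(T) = -0.18943888
exp(-rT) = 0.91256132; exp(-qT) = 1.00000000
C = S_0 * exp(-qT) * N(d1) - K * exp(-rT) * N(d2)
N(d1) = 0.59453321; N(d2) = 0.42487443
C = 52.7400 * 1.00000000 * 0.59453321 - 57.1800 * 0.91256132 * 0.42487443 = 9.1856

Answer: Price = 9.1856


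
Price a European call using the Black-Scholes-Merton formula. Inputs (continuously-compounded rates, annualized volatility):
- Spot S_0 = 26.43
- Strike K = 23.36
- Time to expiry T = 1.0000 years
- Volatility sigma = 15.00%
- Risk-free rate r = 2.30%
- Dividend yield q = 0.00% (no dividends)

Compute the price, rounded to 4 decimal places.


d1 = (ln(S/K) + (r - q + 0.5*sigma^2) * T) / (sigma * sqrt(T)) = 1.05149714
d2 = d1 - sigma * sqrt(T) = 0.90149714
exp(-rT) = 0.97726248; exp(-qT) = 1.00000000
C = S_0 * exp(-qT) * N(d1) - K * exp(-rT) * N(d2)
N(d1) = 0.85348484; N(d2) = 0.81633797
C = 26.4300 * 1.00000000 * 0.85348484 - 23.3600 * 0.97726248 * 0.81633797 = 3.9215

Answer: Price = 3.9215


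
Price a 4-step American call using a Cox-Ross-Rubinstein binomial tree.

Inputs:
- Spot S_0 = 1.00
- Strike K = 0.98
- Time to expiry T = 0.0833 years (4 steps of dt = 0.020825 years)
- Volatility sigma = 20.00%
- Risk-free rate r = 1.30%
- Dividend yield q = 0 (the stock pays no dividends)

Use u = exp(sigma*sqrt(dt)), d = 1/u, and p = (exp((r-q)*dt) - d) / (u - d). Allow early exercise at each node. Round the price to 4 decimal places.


dt = T/N = 0.020825
u = exp(sigma*sqrt(dt)) = 1.029282; d = 1/u = 0.971551
p = (exp((r-q)*dt) - d) / (u - d) = 0.497475
Discount per step: exp(-r*dt) = 0.999729
Stock lattice S(k, i) with i counting down-moves:
  k=0: S(0,0) = 1.0000
  k=1: S(1,0) = 1.0293; S(1,1) = 0.9716
  k=2: S(2,0) = 1.0594; S(2,1) = 1.0000; S(2,2) = 0.9439
  k=3: S(3,0) = 1.0904; S(3,1) = 1.0293; S(3,2) = 0.9716; S(3,3) = 0.9171
  k=4: S(4,0) = 1.1224; S(4,1) = 1.0594; S(4,2) = 1.0000; S(4,3) = 0.9439; S(4,4) = 0.8910
Terminal payoffs V(N, i) = max(S_T - K, 0):
  V(4,0) = 0.142375; V(4,1) = 0.079422; V(4,2) = 0.020000; V(4,3) = 0.000000; V(4,4) = 0.000000
Backward induction: V(k, i) = exp(-r*dt) * [p * V(k+1, i) + (1-p) * V(k+1, i+1)]; then take max(V_cont, immediate exercise) for American.
  V(3,0) = exp(-r*dt) * [p*0.142375 + (1-p)*0.079422] = 0.110710; exercise = 0.110444; V(3,0) = max -> 0.110710
  V(3,1) = exp(-r*dt) * [p*0.079422 + (1-p)*0.020000] = 0.049548; exercise = 0.049282; V(3,1) = max -> 0.049548
  V(3,2) = exp(-r*dt) * [p*0.020000 + (1-p)*0.000000] = 0.009947; exercise = 0.000000; V(3,2) = max -> 0.009947
  V(3,3) = exp(-r*dt) * [p*0.000000 + (1-p)*0.000000] = 0.000000; exercise = 0.000000; V(3,3) = max -> 0.000000
  V(2,0) = exp(-r*dt) * [p*0.110710 + (1-p)*0.049548] = 0.079952; exercise = 0.079422; V(2,0) = max -> 0.079952
  V(2,1) = exp(-r*dt) * [p*0.049548 + (1-p)*0.009947] = 0.029639; exercise = 0.020000; V(2,1) = max -> 0.029639
  V(2,2) = exp(-r*dt) * [p*0.009947 + (1-p)*0.000000] = 0.004947; exercise = 0.000000; V(2,2) = max -> 0.004947
  V(1,0) = exp(-r*dt) * [p*0.079952 + (1-p)*0.029639] = 0.054654; exercise = 0.049282; V(1,0) = max -> 0.054654
  V(1,1) = exp(-r*dt) * [p*0.029639 + (1-p)*0.004947] = 0.017226; exercise = 0.000000; V(1,1) = max -> 0.017226
  V(0,0) = exp(-r*dt) * [p*0.054654 + (1-p)*0.017226] = 0.035836; exercise = 0.020000; V(0,0) = max -> 0.035836

Answer: Price = V(0,0) = 0.0358


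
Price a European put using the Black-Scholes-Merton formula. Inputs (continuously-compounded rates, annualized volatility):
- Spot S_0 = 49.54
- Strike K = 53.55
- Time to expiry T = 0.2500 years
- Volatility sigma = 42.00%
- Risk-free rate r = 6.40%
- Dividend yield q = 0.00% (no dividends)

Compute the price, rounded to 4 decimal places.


Answer: Price = 6.0381

Derivation:
d1 = (ln(S/K) + (r - q + 0.5*sigma^2) * T) / (sigma * sqrt(T)) = -0.18945416
d2 = d1 - sigma * sqrt(T) = -0.39945416
exp(-rT) = 0.98412732; exp(-qT) = 1.00000000
P = K * exp(-rT) * N(-d2) - S_0 * exp(-qT) * N(-d1)
N(-d1) = 0.57513156; N(-d2) = 0.65522070
P = 53.5500 * 0.98412732 * 0.65522070 - 49.5400 * 1.00000000 * 0.57513156 = 6.0381


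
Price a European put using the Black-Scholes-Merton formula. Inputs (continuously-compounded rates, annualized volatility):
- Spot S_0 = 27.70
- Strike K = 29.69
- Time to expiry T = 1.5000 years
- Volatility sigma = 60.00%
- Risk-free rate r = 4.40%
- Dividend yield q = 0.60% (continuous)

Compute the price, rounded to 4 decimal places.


Answer: Price = 8.0914

Derivation:
d1 = (ln(S/K) + (r - q + 0.5*sigma^2) * T) / (sigma * sqrt(T)) = 0.35057931
d2 = d1 - sigma * sqrt(T) = -0.38426762
exp(-rT) = 0.93613086; exp(-qT) = 0.99104038
P = K * exp(-rT) * N(-d2) - S_0 * exp(-qT) * N(-d1)
N(-d1) = 0.36295199; N(-d2) = 0.64960995
P = 29.6900 * 0.93613086 * 0.64960995 - 27.7000 * 0.99104038 * 0.36295199 = 8.0914


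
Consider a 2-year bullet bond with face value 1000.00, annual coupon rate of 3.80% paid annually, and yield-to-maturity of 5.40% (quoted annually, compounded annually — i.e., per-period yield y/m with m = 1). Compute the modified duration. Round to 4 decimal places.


Answer: Modified duration = 1.8623

Derivation:
Coupon per period c = face * coupon_rate / m = 38.000000
Periods per year m = 1; per-period yield y/m = 0.054000
Number of cashflows N = 2
Cashflows (t years, CF_t, discount factor 1/(1+y/m)^(m*t), PV):
  t = 1.0000: CF_t = 38.000000, DF = 0.948767, PV = 36.053131
  t = 2.0000: CF_t = 1038.000000, DF = 0.900158, PV = 934.364074
Price P = sum_t PV_t = 970.417205
First compute Macaulay numerator sum_t t * PV_t:
  t * PV_t at t = 1.0000: 36.053131
  t * PV_t at t = 2.0000: 1868.728149
Macaulay duration D = 1904.781280 / 970.417205 = 1.962848
Modified duration = D / (1 + y/m) = 1.962848 / (1 + 0.054000) = 1.862284


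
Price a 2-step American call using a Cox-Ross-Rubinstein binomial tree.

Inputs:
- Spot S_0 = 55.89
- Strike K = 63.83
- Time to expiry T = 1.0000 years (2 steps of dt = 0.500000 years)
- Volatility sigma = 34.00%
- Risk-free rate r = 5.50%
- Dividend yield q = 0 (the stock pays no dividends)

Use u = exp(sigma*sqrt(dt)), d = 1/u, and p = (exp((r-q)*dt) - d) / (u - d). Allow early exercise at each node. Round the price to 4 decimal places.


Answer: Price = V(0,0) = 6.2266

Derivation:
dt = T/N = 0.500000
u = exp(sigma*sqrt(dt)) = 1.271778; d = 1/u = 0.786300
p = (exp((r-q)*dt) - d) / (u - d) = 0.497615
Discount per step: exp(-r*dt) = 0.972875
Stock lattice S(k, i) with i counting down-moves:
  k=0: S(0,0) = 55.8900
  k=1: S(1,0) = 71.0797; S(1,1) = 43.9463
  k=2: S(2,0) = 90.3976; S(2,1) = 55.8900; S(2,2) = 34.5550
Terminal payoffs V(N, i) = max(S_T - K, 0):
  V(2,0) = 26.567633; V(2,1) = 0.000000; V(2,2) = 0.000000
Backward induction: V(k, i) = exp(-r*dt) * [p * V(k+1, i) + (1-p) * V(k+1, i+1)]; then take max(V_cont, immediate exercise) for American.
  V(1,0) = exp(-r*dt) * [p*26.567633 + (1-p)*0.000000] = 12.861844; exercise = 7.249700; V(1,0) = max -> 12.861844
  V(1,1) = exp(-r*dt) * [p*0.000000 + (1-p)*0.000000] = 0.000000; exercise = 0.000000; V(1,1) = max -> 0.000000
  V(0,0) = exp(-r*dt) * [p*12.861844 + (1-p)*0.000000] = 6.226638; exercise = 0.000000; V(0,0) = max -> 6.226638


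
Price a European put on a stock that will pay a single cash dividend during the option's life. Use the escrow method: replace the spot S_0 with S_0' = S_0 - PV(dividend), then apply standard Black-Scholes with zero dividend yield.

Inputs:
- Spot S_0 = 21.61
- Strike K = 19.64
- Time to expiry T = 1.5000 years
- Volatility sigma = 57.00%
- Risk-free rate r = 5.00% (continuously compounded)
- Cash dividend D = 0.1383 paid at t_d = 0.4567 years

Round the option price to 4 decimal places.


Answer: Price = 3.9335

Derivation:
PV(D) = D * exp(-r * t_d) = 0.1383 * 0.97742375 = 0.13517770
S_0' = S_0 - PV(D) = 21.6100 - 0.13517770 = 21.47482230
d1 = (ln(S_0'/K) + (r + sigma^2/2)*T) / (sigma*sqrt(T)) = 0.58442231
d2 = d1 - sigma*sqrt(T) = -0.11368227
exp(-rT) = 0.92774349
N(-d1) = 0.27946811; N(-d2) = 0.54525516
P = K * exp(-rT) * N(-d2) - S_0' * N(-d1) = 19.6400 * 0.92774349 * 0.54525516 - 21.47482230 * 0.27946811 = 3.9335


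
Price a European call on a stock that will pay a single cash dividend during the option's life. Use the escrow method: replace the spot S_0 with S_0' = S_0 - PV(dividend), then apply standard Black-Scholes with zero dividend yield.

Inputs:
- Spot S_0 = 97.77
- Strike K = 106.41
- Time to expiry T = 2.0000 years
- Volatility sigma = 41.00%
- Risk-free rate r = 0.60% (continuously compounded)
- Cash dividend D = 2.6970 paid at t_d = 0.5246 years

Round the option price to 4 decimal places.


Answer: Price = 18.1403

Derivation:
PV(D) = D * exp(-r * t_d) = 2.6970 * 0.99685735 = 2.68852427
S_0' = S_0 - PV(D) = 97.7700 - 2.68852427 = 95.08147573
d1 = (ln(S_0'/K) + (r + sigma^2/2)*T) / (sigma*sqrt(T)) = 0.11647360
d2 = d1 - sigma*sqrt(T) = -0.46335396
exp(-rT) = 0.98807171
N(d1) = 0.54636140; N(d2) = 0.32155534
C = S_0' * N(d1) - K * exp(-rT) * N(d2) = 95.08147573 * 0.54636140 - 106.4100 * 0.98807171 * 0.32155534 = 18.1403


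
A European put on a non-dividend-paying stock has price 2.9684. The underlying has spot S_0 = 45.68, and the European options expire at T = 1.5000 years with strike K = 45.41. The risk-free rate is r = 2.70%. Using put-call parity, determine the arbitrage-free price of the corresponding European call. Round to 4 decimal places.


Answer: Call price = 5.0408

Derivation:
Put-call parity: C - P = S_0 * exp(-qT) - K * exp(-rT).
S_0 * exp(-qT) = 45.6800 * 1.00000000 = 45.68000000
K * exp(-rT) = 45.4100 * 0.96030916 = 43.60763916
C = P + S*exp(-qT) - K*exp(-rT)
C = 2.9684 + 45.68000000 - 43.60763916 = 5.0408


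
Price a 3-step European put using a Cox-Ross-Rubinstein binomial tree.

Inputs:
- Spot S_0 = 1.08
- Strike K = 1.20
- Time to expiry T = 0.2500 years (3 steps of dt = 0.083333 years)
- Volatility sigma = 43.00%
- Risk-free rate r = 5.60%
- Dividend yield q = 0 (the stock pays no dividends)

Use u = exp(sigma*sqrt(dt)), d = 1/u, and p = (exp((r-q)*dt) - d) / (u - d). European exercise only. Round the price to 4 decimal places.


dt = T/N = 0.083333
u = exp(sigma*sqrt(dt)) = 1.132163; d = 1/u = 0.883265
p = (exp((r-q)*dt) - d) / (u - d) = 0.487800
Discount per step: exp(-r*dt) = 0.995344
Stock lattice S(k, i) with i counting down-moves:
  k=0: S(0,0) = 1.0800
  k=1: S(1,0) = 1.2227; S(1,1) = 0.9539
  k=2: S(2,0) = 1.3843; S(2,1) = 1.0800; S(2,2) = 0.8426
  k=3: S(3,0) = 1.5673; S(3,1) = 1.2227; S(3,2) = 0.9539; S(3,3) = 0.7442
Terminal payoffs V(N, i) = max(K - S_T, 0):
  V(3,0) = 0.000000; V(3,1) = 0.000000; V(3,2) = 0.246074; V(3,3) = 0.455788
Backward induction: V(k, i) = exp(-r*dt) * [p * V(k+1, i) + (1-p) * V(k+1, i+1)].
  V(2,0) = exp(-r*dt) * [p*0.000000 + (1-p)*0.000000] = 0.000000
  V(2,1) = exp(-r*dt) * [p*0.000000 + (1-p)*0.246074] = 0.125452
  V(2,2) = exp(-r*dt) * [p*0.246074 + (1-p)*0.455788] = 0.351844
  V(1,0) = exp(-r*dt) * [p*0.000000 + (1-p)*0.125452] = 0.063957
  V(1,1) = exp(-r*dt) * [p*0.125452 + (1-p)*0.351844] = 0.240286
  V(0,0) = exp(-r*dt) * [p*0.063957 + (1-p)*0.240286] = 0.153555

Answer: Price = V(0,0) = 0.1536


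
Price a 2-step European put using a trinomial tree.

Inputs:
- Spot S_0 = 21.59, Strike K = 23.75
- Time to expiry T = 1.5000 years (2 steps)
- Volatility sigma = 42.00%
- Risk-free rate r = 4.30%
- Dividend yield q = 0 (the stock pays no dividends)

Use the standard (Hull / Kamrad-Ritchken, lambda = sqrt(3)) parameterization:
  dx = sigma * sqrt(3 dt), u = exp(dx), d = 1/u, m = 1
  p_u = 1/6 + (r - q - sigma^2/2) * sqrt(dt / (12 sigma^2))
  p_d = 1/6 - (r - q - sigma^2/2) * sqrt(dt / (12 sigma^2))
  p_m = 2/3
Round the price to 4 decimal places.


dt = T/N = 0.750000; dx = sigma*sqrt(3*dt) = 0.630000
u = exp(dx) = 1.877611; d = 1/u = 0.532592
p_u = 0.139762, p_m = 0.666667, p_d = 0.193571
Discount per step: exp(-r*dt) = 0.968264
Stock lattice S(k, j) with j the centered position index:
  k=0: S(0,+0) = 21.5900
  k=1: S(1,-1) = 11.4987; S(1,+0) = 21.5900; S(1,+1) = 40.5376
  k=2: S(2,-2) = 6.1241; S(2,-1) = 11.4987; S(2,+0) = 21.5900; S(2,+1) = 40.5376; S(2,+2) = 76.1138
Terminal payoffs V(N, j) = max(K - S_T, 0):
  V(2,-2) = 17.625910; V(2,-1) = 12.251343; V(2,+0) = 2.160000; V(2,+1) = 0.000000; V(2,+2) = 0.000000
Backward induction: V(k, j) = exp(-r*dt) * [p_u * V(k+1, j+1) + p_m * V(k+1, j) + p_d * V(k+1, j-1)]
  V(1,-1) = exp(-r*dt) * [p_u*2.160000 + p_m*12.251343 + p_d*17.625910] = 11.504260
  V(1,+0) = exp(-r*dt) * [p_u*0.000000 + p_m*2.160000 + p_d*12.251343] = 3.690550
  V(1,+1) = exp(-r*dt) * [p_u*0.000000 + p_m*0.000000 + p_d*2.160000] = 0.404845
  V(0,+0) = exp(-r*dt) * [p_u*0.404845 + p_m*3.690550 + p_d*11.504260] = 4.593296

Answer: Price = V(0,0) = 4.5933


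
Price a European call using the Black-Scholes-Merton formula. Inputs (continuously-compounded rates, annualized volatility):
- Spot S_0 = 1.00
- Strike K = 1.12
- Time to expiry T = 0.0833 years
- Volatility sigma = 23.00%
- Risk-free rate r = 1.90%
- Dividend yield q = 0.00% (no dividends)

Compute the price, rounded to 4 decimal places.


d1 = (ln(S/K) + (r - q + 0.5*sigma^2) * T) / (sigma * sqrt(T)) = -1.65018679
d2 = d1 - sigma * sqrt(T) = -1.71656879
exp(-rT) = 0.99841855; exp(-qT) = 1.00000000
C = S_0 * exp(-qT) * N(d1) - K * exp(-rT) * N(d2)
N(d1) = 0.04945237; N(d2) = 0.04302899
C = 1.0000 * 1.00000000 * 0.04945237 - 1.1200 * 0.99841855 * 0.04302899 = 0.0013

Answer: Price = 0.0013


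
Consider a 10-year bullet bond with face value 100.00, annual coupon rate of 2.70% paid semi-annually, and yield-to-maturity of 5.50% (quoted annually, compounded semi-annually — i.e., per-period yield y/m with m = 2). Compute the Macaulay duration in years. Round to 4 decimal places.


Answer: Macaulay duration = 8.6417 years

Derivation:
Coupon per period c = face * coupon_rate / m = 1.350000
Periods per year m = 2; per-period yield y/m = 0.027500
Number of cashflows N = 20
Cashflows (t years, CF_t, discount factor 1/(1+y/m)^(m*t), PV):
  t = 0.5000: CF_t = 1.350000, DF = 0.973236, PV = 1.313869
  t = 1.0000: CF_t = 1.350000, DF = 0.947188, PV = 1.278704
  t = 1.5000: CF_t = 1.350000, DF = 0.921838, PV = 1.244481
  t = 2.0000: CF_t = 1.350000, DF = 0.897166, PV = 1.211174
  t = 2.5000: CF_t = 1.350000, DF = 0.873154, PV = 1.178758
  t = 3.0000: CF_t = 1.350000, DF = 0.849785, PV = 1.147210
  t = 3.5000: CF_t = 1.350000, DF = 0.827041, PV = 1.116506
  t = 4.0000: CF_t = 1.350000, DF = 0.804906, PV = 1.086624
  t = 4.5000: CF_t = 1.350000, DF = 0.783364, PV = 1.057541
  t = 5.0000: CF_t = 1.350000, DF = 0.762398, PV = 1.029237
  t = 5.5000: CF_t = 1.350000, DF = 0.741993, PV = 1.001691
  t = 6.0000: CF_t = 1.350000, DF = 0.722134, PV = 0.974881
  t = 6.5000: CF_t = 1.350000, DF = 0.702807, PV = 0.948790
  t = 7.0000: CF_t = 1.350000, DF = 0.683997, PV = 0.923396
  t = 7.5000: CF_t = 1.350000, DF = 0.665691, PV = 0.898683
  t = 8.0000: CF_t = 1.350000, DF = 0.647874, PV = 0.874630
  t = 8.5000: CF_t = 1.350000, DF = 0.630535, PV = 0.851222
  t = 9.0000: CF_t = 1.350000, DF = 0.613659, PV = 0.828440
  t = 9.5000: CF_t = 1.350000, DF = 0.597235, PV = 0.806267
  t = 10.0000: CF_t = 101.350000, DF = 0.581251, PV = 58.909745
Price P = sum_t PV_t = 78.681847
Macaulay numerator sum_t t * PV_t:
  t * PV_t at t = 0.5000: 0.656934
  t * PV_t at t = 1.0000: 1.278704
  t * PV_t at t = 1.5000: 1.866722
  t * PV_t at t = 2.0000: 2.422347
  t * PV_t at t = 2.5000: 2.946895
  t * PV_t at t = 3.0000: 3.441629
  t * PV_t at t = 3.5000: 3.907770
  t * PV_t at t = 4.0000: 4.346494
  t * PV_t at t = 4.5000: 4.758935
  t * PV_t at t = 5.0000: 5.146186
  t * PV_t at t = 5.5000: 5.509299
  t * PV_t at t = 6.0000: 5.849289
  t * PV_t at t = 6.5000: 6.167133
  t * PV_t at t = 7.0000: 6.463774
  t * PV_t at t = 7.5000: 6.740119
  t * PV_t at t = 8.0000: 6.997042
  t * PV_t at t = 8.5000: 7.235384
  t * PV_t at t = 9.0000: 7.455956
  t * PV_t at t = 9.5000: 7.659538
  t * PV_t at t = 10.0000: 589.097449
Macaulay duration D = (sum_t t * PV_t) / P = 679.947600 / 78.681847 = 8.641734


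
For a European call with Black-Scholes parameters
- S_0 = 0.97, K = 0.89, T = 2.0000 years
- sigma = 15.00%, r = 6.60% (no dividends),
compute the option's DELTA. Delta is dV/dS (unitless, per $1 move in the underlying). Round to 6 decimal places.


d1 = 1.1340795816; d2 = 0.9219475473
phi(d1) = 0.2097147968; exp(-qT) = 1.0000000000; exp(-rT) = 0.8763409951
N(d1) = 0.8716194162
Delta = exp(-qT) * N(d1) = 1.0000000000 * 0.8716194162 = 0.871619

Answer: Delta = 0.871619


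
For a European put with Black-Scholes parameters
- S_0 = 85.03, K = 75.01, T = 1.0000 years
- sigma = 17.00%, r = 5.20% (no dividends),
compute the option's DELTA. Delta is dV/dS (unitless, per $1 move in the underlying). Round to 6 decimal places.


d1 = 1.1284276319; d2 = 0.9584276319
phi(d1) = 0.2110599646; exp(-qT) = 1.0000000000; exp(-rT) = 0.9493288668
N(-d1) = 0.1295696818
Delta = -exp(-qT) * N(-d1) = -1.0000000000 * 0.1295696818 = -0.129570

Answer: Delta = -0.129570


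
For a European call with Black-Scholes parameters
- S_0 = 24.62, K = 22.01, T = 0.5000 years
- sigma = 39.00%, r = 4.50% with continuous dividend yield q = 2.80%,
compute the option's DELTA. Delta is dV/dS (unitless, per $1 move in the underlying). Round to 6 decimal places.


d1 = 0.5750671916; d2 = 0.2992955469
phi(d1) = 0.3381418927; exp(-qT) = 0.9860975443; exp(-rT) = 0.9777512372
N(d1) = 0.7173770722
Delta = exp(-qT) * N(d1) = 0.9860975443 * 0.7173770722 = 0.707404

Answer: Delta = 0.707404


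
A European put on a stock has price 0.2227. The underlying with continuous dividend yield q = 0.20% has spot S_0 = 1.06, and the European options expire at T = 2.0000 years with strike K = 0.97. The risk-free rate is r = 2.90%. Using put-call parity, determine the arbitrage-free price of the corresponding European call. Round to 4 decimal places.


Put-call parity: C - P = S_0 * exp(-qT) - K * exp(-rT).
S_0 * exp(-qT) = 1.0600 * 0.99600799 = 1.05576847
K * exp(-rT) = 0.9700 * 0.94364995 = 0.91534045
C = P + S*exp(-qT) - K*exp(-rT)
C = 0.2227 + 1.05576847 - 0.91534045 = 0.3631

Answer: Call price = 0.3631


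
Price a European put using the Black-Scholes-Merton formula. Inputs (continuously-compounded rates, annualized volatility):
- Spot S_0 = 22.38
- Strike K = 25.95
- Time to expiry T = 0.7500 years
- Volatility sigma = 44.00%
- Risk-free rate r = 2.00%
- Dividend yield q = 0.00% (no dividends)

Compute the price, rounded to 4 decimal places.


Answer: Price = 5.4294

Derivation:
d1 = (ln(S/K) + (r - q + 0.5*sigma^2) * T) / (sigma * sqrt(T)) = -0.15851914
d2 = d1 - sigma * sqrt(T) = -0.53957032
exp(-rT) = 0.98511194; exp(-qT) = 1.00000000
P = K * exp(-rT) * N(-d2) - S_0 * exp(-qT) * N(-d1)
N(-d1) = 0.56297613; N(-d2) = 0.70525331
P = 25.9500 * 0.98511194 * 0.70525331 - 22.3800 * 1.00000000 * 0.56297613 = 5.4294


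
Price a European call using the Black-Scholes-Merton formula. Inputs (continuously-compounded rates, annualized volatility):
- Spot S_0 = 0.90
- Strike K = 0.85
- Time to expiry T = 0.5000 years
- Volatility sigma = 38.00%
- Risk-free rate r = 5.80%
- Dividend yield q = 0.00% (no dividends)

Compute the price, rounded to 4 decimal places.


Answer: Price = 0.1340

Derivation:
d1 = (ln(S/K) + (r - q + 0.5*sigma^2) * T) / (sigma * sqrt(T)) = 0.45499870
d2 = d1 - sigma * sqrt(T) = 0.18629813
exp(-rT) = 0.97141646; exp(-qT) = 1.00000000
C = S_0 * exp(-qT) * N(d1) - K * exp(-rT) * N(d2)
N(d1) = 0.67544491; N(d2) = 0.57389451
C = 0.9000 * 1.00000000 * 0.67544491 - 0.8500 * 0.97141646 * 0.57389451 = 0.1340


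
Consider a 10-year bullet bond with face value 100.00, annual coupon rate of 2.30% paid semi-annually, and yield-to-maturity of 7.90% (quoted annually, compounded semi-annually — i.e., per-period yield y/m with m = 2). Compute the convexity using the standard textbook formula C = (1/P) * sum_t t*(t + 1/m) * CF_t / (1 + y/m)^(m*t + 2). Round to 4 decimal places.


Answer: Convexity = 79.9221

Derivation:
Coupon per period c = face * coupon_rate / m = 1.150000
Periods per year m = 2; per-period yield y/m = 0.039500
Number of cashflows N = 20
Cashflows (t years, CF_t, discount factor 1/(1+y/m)^(m*t), PV):
  t = 0.5000: CF_t = 1.150000, DF = 0.962001, PV = 1.106301
  t = 1.0000: CF_t = 1.150000, DF = 0.925446, PV = 1.064263
  t = 1.5000: CF_t = 1.150000, DF = 0.890280, PV = 1.023822
  t = 2.0000: CF_t = 1.150000, DF = 0.856450, PV = 0.984918
  t = 2.5000: CF_t = 1.150000, DF = 0.823906, PV = 0.947492
  t = 3.0000: CF_t = 1.150000, DF = 0.792598, PV = 0.911488
  t = 3.5000: CF_t = 1.150000, DF = 0.762480, PV = 0.876852
  t = 4.0000: CF_t = 1.150000, DF = 0.733507, PV = 0.843533
  t = 4.5000: CF_t = 1.150000, DF = 0.705634, PV = 0.811479
  t = 5.0000: CF_t = 1.150000, DF = 0.678821, PV = 0.780644
  t = 5.5000: CF_t = 1.150000, DF = 0.653026, PV = 0.750980
  t = 6.0000: CF_t = 1.150000, DF = 0.628212, PV = 0.722444
  t = 6.5000: CF_t = 1.150000, DF = 0.604340, PV = 0.694991
  t = 7.0000: CF_t = 1.150000, DF = 0.581376, PV = 0.668582
  t = 7.5000: CF_t = 1.150000, DF = 0.559284, PV = 0.643177
  t = 8.0000: CF_t = 1.150000, DF = 0.538032, PV = 0.618737
  t = 8.5000: CF_t = 1.150000, DF = 0.517587, PV = 0.595225
  t = 9.0000: CF_t = 1.150000, DF = 0.497919, PV = 0.572607
  t = 9.5000: CF_t = 1.150000, DF = 0.478999, PV = 0.550849
  t = 10.0000: CF_t = 101.150000, DF = 0.460798, PV = 46.609668
Price P = sum_t PV_t = 61.778052
Convexity numerator sum_t t*(t + 1/m) * CF_t / (1+y/m)^(m*t + 2):
  t = 0.5000: term = 0.511911
  t = 1.0000: term = 1.477376
  t = 1.5000: term = 2.842475
  t = 2.0000: term = 4.557439
  t = 2.5000: term = 6.576391
  t = 3.0000: term = 8.857093
  t = 3.5000: term = 11.360709
  t = 4.0000: term = 14.051588
  t = 4.5000: term = 16.897052
  t = 5.0000: term = 19.867198
  t = 5.5000: term = 22.934716
  t = 6.0000: term = 26.074713
  t = 6.5000: term = 29.264549
  t = 7.0000: term = 32.483682
  t = 7.5000: term = 35.713523
  t = 8.0000: term = 38.937303
  t = 8.5000: term = 42.139938
  t = 9.0000: term = 45.307915
  t = 9.5000: term = 48.429176
  t = 10.0000: term = 4529.146050
Convexity = (1/P) * sum = 4937.430797 / 61.778052 = 79.922087


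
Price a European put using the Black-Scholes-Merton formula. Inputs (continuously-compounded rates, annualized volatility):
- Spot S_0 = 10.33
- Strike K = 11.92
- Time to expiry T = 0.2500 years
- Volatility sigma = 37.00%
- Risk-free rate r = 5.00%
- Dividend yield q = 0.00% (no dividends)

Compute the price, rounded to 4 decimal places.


d1 = (ln(S/K) + (r - q + 0.5*sigma^2) * T) / (sigma * sqrt(T)) = -0.61379934
d2 = d1 - sigma * sqrt(T) = -0.79879934
exp(-rT) = 0.98757780; exp(-qT) = 1.00000000
P = K * exp(-rT) * N(-d2) - S_0 * exp(-qT) * N(-d1)
N(-d1) = 0.73032603; N(-d2) = 0.78779661
P = 11.9200 * 0.98757780 * 0.78779661 - 10.3300 * 1.00000000 * 0.73032603 = 1.7296

Answer: Price = 1.7296


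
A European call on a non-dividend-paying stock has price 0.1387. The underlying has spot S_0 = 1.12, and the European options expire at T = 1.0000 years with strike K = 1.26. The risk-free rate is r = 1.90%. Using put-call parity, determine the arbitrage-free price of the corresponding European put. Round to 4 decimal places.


Put-call parity: C - P = S_0 * exp(-qT) - K * exp(-rT).
S_0 * exp(-qT) = 1.1200 * 1.00000000 = 1.12000000
K * exp(-rT) = 1.2600 * 0.98117936 = 1.23628600
P = C - S*exp(-qT) + K*exp(-rT)
P = 0.1387 - 1.12000000 + 1.23628600 = 0.2550

Answer: Put price = 0.2550


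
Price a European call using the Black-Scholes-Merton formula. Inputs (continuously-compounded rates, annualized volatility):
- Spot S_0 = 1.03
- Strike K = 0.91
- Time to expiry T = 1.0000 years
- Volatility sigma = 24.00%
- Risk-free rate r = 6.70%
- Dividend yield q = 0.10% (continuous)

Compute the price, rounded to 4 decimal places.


d1 = (ln(S/K) + (r - q + 0.5*sigma^2) * T) / (sigma * sqrt(T)) = 0.91112284
d2 = d1 - sigma * sqrt(T) = 0.67112284
exp(-rT) = 0.93519520; exp(-qT) = 0.99900050
C = S_0 * exp(-qT) * N(d1) - K * exp(-rT) * N(d2)
N(d1) = 0.81888467; N(d2) = 0.74892886
C = 1.0300 * 0.99900050 * 0.81888467 - 0.9100 * 0.93519520 * 0.74892886 = 0.2052

Answer: Price = 0.2052


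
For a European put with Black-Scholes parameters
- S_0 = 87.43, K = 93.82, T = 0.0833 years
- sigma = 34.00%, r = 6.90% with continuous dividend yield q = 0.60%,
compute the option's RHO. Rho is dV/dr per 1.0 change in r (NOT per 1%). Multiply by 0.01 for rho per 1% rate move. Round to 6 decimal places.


d1 = -0.6162946375; d2 = -0.7144245514
phi(d1) = 0.3299388076; exp(-qT) = 0.9995003249; exp(-rT) = 0.9942687864
N(-d2) = 0.7625176525
Rho = -K*T*exp(-rT)*N(-d2) = -93.8200 * 0.0833 * 0.9942687864 * 0.7625176525 = -5.925079

Answer: Rho = -5.925079


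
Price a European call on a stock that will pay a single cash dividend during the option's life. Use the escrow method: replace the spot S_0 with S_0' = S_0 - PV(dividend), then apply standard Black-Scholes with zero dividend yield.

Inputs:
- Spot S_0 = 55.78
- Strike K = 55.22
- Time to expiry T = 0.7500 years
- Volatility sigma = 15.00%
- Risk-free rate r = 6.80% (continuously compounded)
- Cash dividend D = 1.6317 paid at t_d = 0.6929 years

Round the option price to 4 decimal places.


PV(D) = D * exp(-r * t_d) = 1.6317 * 0.95397559 = 1.55660196
S_0' = S_0 - PV(D) = 55.7800 - 1.55660196 = 54.22339804
d1 = (ln(S_0'/K) + (r + sigma^2/2)*T) / (sigma*sqrt(T)) = 0.31734871
d2 = d1 - sigma*sqrt(T) = 0.18744490
exp(-rT) = 0.95027867
N(d1) = 0.62451049; N(d2) = 0.57434409
C = S_0' * N(d1) - K * exp(-rT) * N(d2) = 54.22339804 * 0.62451049 - 55.2200 * 0.95027867 * 0.57434409 = 3.7247

Answer: Price = 3.7247


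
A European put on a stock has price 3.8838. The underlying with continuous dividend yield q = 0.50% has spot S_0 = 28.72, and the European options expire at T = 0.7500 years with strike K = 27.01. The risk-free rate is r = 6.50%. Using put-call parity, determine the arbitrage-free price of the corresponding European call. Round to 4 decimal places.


Answer: Call price = 6.7715

Derivation:
Put-call parity: C - P = S_0 * exp(-qT) - K * exp(-rT).
S_0 * exp(-qT) = 28.7200 * 0.99625702 = 28.61250169
K * exp(-rT) = 27.0100 * 0.95241920 = 25.72484272
C = P + S*exp(-qT) - K*exp(-rT)
C = 3.8838 + 28.61250169 - 25.72484272 = 6.7715


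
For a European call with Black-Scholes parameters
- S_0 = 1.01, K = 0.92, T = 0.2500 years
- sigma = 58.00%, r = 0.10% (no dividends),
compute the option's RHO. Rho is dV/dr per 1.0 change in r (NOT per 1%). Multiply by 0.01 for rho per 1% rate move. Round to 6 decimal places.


d1 = 0.4676963441; d2 = 0.1776963441
phi(d1) = 0.3576113602; exp(-qT) = 1.0000000000; exp(-rT) = 0.9997500312
N(d2) = 0.5705192717
Rho = K*T*exp(-rT)*N(d2) = 0.9200 * 0.2500 * 0.9997500312 * 0.5705192717 = 0.131187

Answer: Rho = 0.131187


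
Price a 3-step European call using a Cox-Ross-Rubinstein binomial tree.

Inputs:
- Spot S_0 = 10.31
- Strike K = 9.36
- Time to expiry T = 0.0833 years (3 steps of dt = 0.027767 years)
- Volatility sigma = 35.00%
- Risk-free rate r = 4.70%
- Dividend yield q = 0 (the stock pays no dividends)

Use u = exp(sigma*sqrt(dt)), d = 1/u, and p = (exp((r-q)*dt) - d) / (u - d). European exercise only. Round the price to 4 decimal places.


Answer: Price = V(0,0) = 1.0761

Derivation:
dt = T/N = 0.027767
u = exp(sigma*sqrt(dt)) = 1.060056; d = 1/u = 0.943346
p = (exp((r-q)*dt) - d) / (u - d) = 0.496613
Discount per step: exp(-r*dt) = 0.998696
Stock lattice S(k, i) with i counting down-moves:
  k=0: S(0,0) = 10.3100
  k=1: S(1,0) = 10.9292; S(1,1) = 9.7259
  k=2: S(2,0) = 11.5855; S(2,1) = 10.3100; S(2,2) = 9.1749
  k=3: S(3,0) = 12.2813; S(3,1) = 10.9292; S(3,2) = 9.7259; S(3,3) = 8.6551
Terminal payoffs V(N, i) = max(S_T - K, 0):
  V(3,0) = 2.921319; V(3,1) = 1.569177; V(3,2) = 0.365902; V(3,3) = 0.000000
Backward induction: V(k, i) = exp(-r*dt) * [p * V(k+1, i) + (1-p) * V(k+1, i+1)].
  V(2,0) = exp(-r*dt) * [p*2.921319 + (1-p)*1.569177] = 2.237746
  V(2,1) = exp(-r*dt) * [p*1.569177 + (1-p)*0.365902] = 0.962207
  V(2,2) = exp(-r*dt) * [p*0.365902 + (1-p)*0.000000] = 0.181475
  V(1,0) = exp(-r*dt) * [p*2.237746 + (1-p)*0.962207] = 1.593575
  V(1,1) = exp(-r*dt) * [p*0.962207 + (1-p)*0.181475] = 0.568454
  V(0,0) = exp(-r*dt) * [p*1.593575 + (1-p)*0.568454] = 1.076137


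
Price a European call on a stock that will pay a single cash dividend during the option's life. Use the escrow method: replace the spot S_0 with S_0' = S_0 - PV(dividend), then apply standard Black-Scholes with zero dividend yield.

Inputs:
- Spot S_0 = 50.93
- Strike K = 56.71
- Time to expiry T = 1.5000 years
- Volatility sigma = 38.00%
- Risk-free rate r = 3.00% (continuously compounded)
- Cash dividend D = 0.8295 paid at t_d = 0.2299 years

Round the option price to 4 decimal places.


Answer: Price = 7.6784

Derivation:
PV(D) = D * exp(-r * t_d) = 0.8295 * 0.99312673 = 0.82379862
S_0' = S_0 - PV(D) = 50.9300 - 0.82379862 = 50.10620138
d1 = (ln(S_0'/K) + (r + sigma^2/2)*T) / (sigma*sqrt(T)) = 0.06337350
d2 = d1 - sigma*sqrt(T) = -0.40202956
exp(-rT) = 0.95599748
N(d1) = 0.52526545; N(d2) = 0.34383114
C = S_0' * N(d1) - K * exp(-rT) * N(d2) = 50.10620138 * 0.52526545 - 56.7100 * 0.95599748 * 0.34383114 = 7.6784


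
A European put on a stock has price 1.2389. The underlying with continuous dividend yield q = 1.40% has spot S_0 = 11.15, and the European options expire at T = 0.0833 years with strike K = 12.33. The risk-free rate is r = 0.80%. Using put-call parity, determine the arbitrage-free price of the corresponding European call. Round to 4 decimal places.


Put-call parity: C - P = S_0 * exp(-qT) - K * exp(-rT).
S_0 * exp(-qT) = 11.1500 * 0.99883448 = 11.13700445
K * exp(-rT) = 12.3300 * 0.99933382 = 12.32178603
C = P + S*exp(-qT) - K*exp(-rT)
C = 1.2389 + 11.13700445 - 12.32178603 = 0.0541

Answer: Call price = 0.0541


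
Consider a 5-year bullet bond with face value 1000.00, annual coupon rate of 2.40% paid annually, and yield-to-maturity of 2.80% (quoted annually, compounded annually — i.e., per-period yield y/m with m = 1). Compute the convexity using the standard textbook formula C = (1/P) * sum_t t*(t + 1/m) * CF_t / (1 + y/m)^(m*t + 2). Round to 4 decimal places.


Answer: Convexity = 26.6419

Derivation:
Coupon per period c = face * coupon_rate / m = 24.000000
Periods per year m = 1; per-period yield y/m = 0.028000
Number of cashflows N = 5
Cashflows (t years, CF_t, discount factor 1/(1+y/m)^(m*t), PV):
  t = 1.0000: CF_t = 24.000000, DF = 0.972763, PV = 23.346304
  t = 2.0000: CF_t = 24.000000, DF = 0.946267, PV = 22.710412
  t = 3.0000: CF_t = 24.000000, DF = 0.920493, PV = 22.091840
  t = 4.0000: CF_t = 24.000000, DF = 0.895422, PV = 21.490117
  t = 5.0000: CF_t = 1024.000000, DF = 0.871033, PV = 891.937418
Price P = sum_t PV_t = 981.576091
Convexity numerator sum_t t*(t + 1/m) * CF_t / (1+y/m)^(m*t + 2):
  t = 1.0000: term = 44.183681
  t = 2.0000: term = 128.940703
  t = 3.0000: term = 250.857399
  t = 4.0000: term = 406.707845
  t = 5.0000: term = 25320.332752
Convexity = (1/P) * sum = 26151.022379 / 981.576091 = 26.641870


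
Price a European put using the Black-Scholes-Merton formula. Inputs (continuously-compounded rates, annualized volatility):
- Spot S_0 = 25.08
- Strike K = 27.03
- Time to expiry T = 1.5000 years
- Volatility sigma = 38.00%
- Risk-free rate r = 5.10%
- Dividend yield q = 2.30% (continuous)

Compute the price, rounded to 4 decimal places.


Answer: Price = 4.9489

Derivation:
d1 = (ln(S/K) + (r - q + 0.5*sigma^2) * T) / (sigma * sqrt(T)) = 0.16206029
d2 = d1 - sigma * sqrt(T) = -0.30334276
exp(-rT) = 0.92635291; exp(-qT) = 0.96608834
P = K * exp(-rT) * N(-d2) - S_0 * exp(-qT) * N(-d1)
N(-d1) = 0.43562919; N(-d2) = 0.61918567
P = 27.0300 * 0.92635291 * 0.61918567 - 25.0800 * 0.96608834 * 0.43562919 = 4.9489
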